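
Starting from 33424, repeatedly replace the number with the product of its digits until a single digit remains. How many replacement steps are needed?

33424 → 288 → 128 → 16 → 6 (4 steps)

4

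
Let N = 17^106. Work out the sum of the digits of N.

17^106 = 26766135124552887016097521663643500133902048469333534861959040834988197217594793260335793214908226610861942156298467158982559089569
Sum of its 131 digits: 604.

604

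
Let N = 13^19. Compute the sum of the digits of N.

85

13^19 = 1461920290375446110677
Sum of its 22 digits: 85.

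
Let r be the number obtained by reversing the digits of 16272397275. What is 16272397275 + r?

Reverse of 16272397275 is 57279327261.
16272397275 + 57279327261 = 73551724536

73551724536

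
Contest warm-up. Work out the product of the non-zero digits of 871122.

224

8×7×1×1×2×2 = 224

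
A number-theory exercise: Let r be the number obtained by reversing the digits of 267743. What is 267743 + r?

615505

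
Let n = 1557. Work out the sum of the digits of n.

1+5+5+7 = 18

18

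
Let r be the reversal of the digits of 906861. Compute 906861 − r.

738252

Reverse of 906861 is 168609.
906861 − 168609 = 738252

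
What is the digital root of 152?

8

1+5+2 = 8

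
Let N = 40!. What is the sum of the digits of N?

40! = 815915283247897734345611269596115894272000000000
Sum of its 48 digits: 189.

189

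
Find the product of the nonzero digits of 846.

8×4×6 = 192

192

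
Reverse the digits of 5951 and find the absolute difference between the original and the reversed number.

4356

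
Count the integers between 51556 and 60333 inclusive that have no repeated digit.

2616

The integers in [51556, 60333] that have no repeated digit: 51602, 51603, 51604, 51607, 51608, 51609, …, 60328, 60329.
2616 qualify.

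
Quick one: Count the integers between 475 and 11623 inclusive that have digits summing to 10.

336

The integers in [475, 11623] that have digits summing to 10: 505, 514, 523, 532, 541, 550, …, 11611, 11620.
336 qualify.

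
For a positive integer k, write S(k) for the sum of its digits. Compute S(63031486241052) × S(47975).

1440

S(63031486241052) = 6+3+0+3+1+4+8+6+2+4+1+0+5+2 = 45.
S(47975) = 4+7+9+7+5 = 32.
45 · 32 = 1440.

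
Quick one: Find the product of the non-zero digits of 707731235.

30870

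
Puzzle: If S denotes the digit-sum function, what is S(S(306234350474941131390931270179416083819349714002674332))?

8

First digit sum: 206.
2+0+6 = 8.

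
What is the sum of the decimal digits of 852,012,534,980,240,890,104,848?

95

8+5+2+0+1+2+5+3+4+9+8+0+2+4+0+8+9+0+1+0+4+8+4+8 = 95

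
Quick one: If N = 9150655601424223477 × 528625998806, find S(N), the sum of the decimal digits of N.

149

9150655601424223477 × 528625998806 = 4837274457032598771652079168462
Sum of its 31 digits: 149.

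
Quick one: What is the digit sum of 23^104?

637

23^104 = 4165766717332139306998022986739468184033507551039428814620390957457014951099725024917677010084876007043500323032088714918238998592983029995841
Sum of its 142 digits: 637.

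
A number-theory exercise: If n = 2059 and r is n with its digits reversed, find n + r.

11561

Reverse of 2059 is 9502.
2059 + 9502 = 11561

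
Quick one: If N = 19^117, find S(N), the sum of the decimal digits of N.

667

19^117 = 411311934911504016647150652529472419580747822916682050568615128490339424823289913811901963985338943711469268906636414510750463785047165942997047127939
Sum of its 150 digits: 667.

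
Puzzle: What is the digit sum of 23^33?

215

23^33 = 865004941741938633917747707002884268046728983
Sum of its 45 digits: 215.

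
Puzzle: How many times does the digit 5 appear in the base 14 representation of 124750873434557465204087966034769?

124750873434557465204087966034769 in base 14 is 102045C86C2A68C5614250A668081.
The digit 5 appears 3 times.

3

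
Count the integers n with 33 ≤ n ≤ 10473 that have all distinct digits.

5354

The integers in [33, 10473] that have all distinct digits: 34, 35, 36, 37, 38, 39, …, 10472, 10473.
5354 qualify.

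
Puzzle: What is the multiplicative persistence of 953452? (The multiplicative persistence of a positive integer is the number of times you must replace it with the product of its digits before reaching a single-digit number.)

953452 → 5400 → 0 (2 steps)

2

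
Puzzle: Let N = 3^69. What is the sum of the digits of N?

3^69 = 834385168331080533771857328695283
Sum of its 33 digits: 153.

153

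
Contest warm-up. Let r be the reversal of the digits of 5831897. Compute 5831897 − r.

-2149488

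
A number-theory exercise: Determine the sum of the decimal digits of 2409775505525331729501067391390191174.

148

2+4+0+9+7+7+5+5+0+5+5+2+5+3+3+1+7+2+9+5+0+1+0+6+7+3+9+1+3+9+0+1+9+1+1+7+4 = 148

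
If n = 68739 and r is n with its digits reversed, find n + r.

162525

Reverse of 68739 is 93786.
68739 + 93786 = 162525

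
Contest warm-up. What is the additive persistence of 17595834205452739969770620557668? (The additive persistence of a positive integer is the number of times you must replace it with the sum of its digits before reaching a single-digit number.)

2

17595834205452739969770620557668 → 162 → 9 (2 steps)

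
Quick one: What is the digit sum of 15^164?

15^164 = 7567744918472275726416573871349325216767117653913499354535963408103686583587418157209282454843300120433529091578580557530518015290441564450734459150991507991879103656174265779554843902587890625
Sum of its 193 digits: 882.

882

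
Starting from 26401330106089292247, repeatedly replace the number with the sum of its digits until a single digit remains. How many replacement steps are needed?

3

26401330106089292247 → 69 → 15 → 6 (3 steps)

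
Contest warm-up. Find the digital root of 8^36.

1

The digital root of n equals n mod 9 (or 9 when 9 | n), so we need 8^36 mod 9.
8^36 ≡ 1 (mod 9), so the digital root is 1.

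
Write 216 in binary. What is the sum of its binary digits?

216 in base 2 is 11011000.
Digit sum: 1+1+0+1+1+0+0+0 = 4.

4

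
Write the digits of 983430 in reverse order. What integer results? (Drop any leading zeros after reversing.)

34389

Reversing 983430 gives 34389.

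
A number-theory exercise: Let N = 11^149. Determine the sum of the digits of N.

770

11^149 = 147065257797835450856679489975406774841743117356547907957433757668757846319908116868184570348461004055878166502291064937838601987844379505473968800080288091
Sum of its 156 digits: 770.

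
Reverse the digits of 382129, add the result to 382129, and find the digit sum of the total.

14

Reversal of 382129 is 921283; 382129 + 921283 = 1303412.
Digit sum of 1303412: 1+3+0+3+4+1+2 = 14.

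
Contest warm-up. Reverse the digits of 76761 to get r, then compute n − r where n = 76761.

59994

Reverse of 76761 is 16767.
76761 − 16767 = 59994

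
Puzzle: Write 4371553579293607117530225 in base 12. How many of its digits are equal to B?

4371553579293607117530225 in base 12 is 7B0341024013465B7819BA9.
The digit B appears 3 times.

3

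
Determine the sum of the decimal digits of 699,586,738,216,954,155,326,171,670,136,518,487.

6+9+9+5+8+6+7+3+8+2+1+6+9+5+4+1+5+5+3+2+6+1+7+1+6+7+0+1+3+6+5+1+8+4+8+7 = 175

175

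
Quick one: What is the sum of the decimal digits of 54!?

261

54! = 230843697339241380472092742683027581083278564571807941132288000000000000
Sum of its 72 digits: 261.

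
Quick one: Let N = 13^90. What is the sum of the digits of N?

496

13^90 = 17984638288961211871838956989189665890197130672912829203311075745019255958028927299020895173379216649
Sum of its 101 digits: 496.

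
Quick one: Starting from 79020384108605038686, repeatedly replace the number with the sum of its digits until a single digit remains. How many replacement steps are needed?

79020384108605038686 → 84 → 12 → 3 (3 steps)

3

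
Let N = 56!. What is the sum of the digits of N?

333

56! = 710998587804863451854045647463724949736497978881168458687447040000000000000
Sum of its 75 digits: 333.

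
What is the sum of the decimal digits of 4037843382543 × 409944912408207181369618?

171

4037843382543 × 409944912408207181369618 = 1655293351774649137215842236651778574
Sum of its 37 digits: 171.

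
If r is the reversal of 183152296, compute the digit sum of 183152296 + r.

47

Reversal of 183152296 is 692251381; 183152296 + 692251381 = 875403677.
Digit sum of 875403677: 8+7+5+4+0+3+6+7+7 = 47.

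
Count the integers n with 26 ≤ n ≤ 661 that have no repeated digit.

475

The integers in [26, 661] that have no repeated digit: 26, 27, 28, 29, 30, 31, …, 658, 659.
475 qualify.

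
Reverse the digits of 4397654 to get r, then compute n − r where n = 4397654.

-170280

Reverse of 4397654 is 4567934.
4397654 − 4567934 = -170280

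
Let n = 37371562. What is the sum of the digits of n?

3+7+3+7+1+5+6+2 = 34

34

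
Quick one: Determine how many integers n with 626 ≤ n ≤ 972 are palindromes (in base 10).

The integers in [626, 972] that are palindromes (in base 10): 626, 636, 646, 656, 666, 676, …, 959, 969.
35 qualify.

35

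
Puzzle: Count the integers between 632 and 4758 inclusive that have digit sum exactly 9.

The integers in [632, 4758] that have digit sum exactly 9: 702, 711, 720, 801, 810, 900, …, 4410, 4500.
136 qualify.

136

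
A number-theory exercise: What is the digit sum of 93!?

93! = 1156772507081641574759205162306240436214753229576413535186142281213246807121467315215203289516844845303838996289387078090752000000000000000000000
Sum of its 145 digits: 513.

513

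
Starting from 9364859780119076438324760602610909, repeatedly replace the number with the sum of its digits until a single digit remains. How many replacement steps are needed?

2

9364859780119076438324760602610909 → 153 → 9 (2 steps)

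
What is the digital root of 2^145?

2

The digital root of n equals n mod 9 (or 9 when 9 | n), so we need 2^145 mod 9.
2^145 ≡ 2 (mod 9), so the digital root is 2.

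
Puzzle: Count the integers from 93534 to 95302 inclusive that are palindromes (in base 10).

18

The integers in [93534, 95302] that are palindromes (in base 10): 93539, 93639, 93739, 93839, 93939, 94049, …, 95159, 95259.
18 qualify.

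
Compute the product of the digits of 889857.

161280

8×8×9×8×5×7 = 161280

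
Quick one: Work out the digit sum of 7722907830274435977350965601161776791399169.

7+7+2+2+9+0+7+8+3+0+2+7+4+4+3+5+9+7+7+3+5+0+9+6+5+6+0+1+1+6+1+7+7+6+7+9+1+3+9+9+1+6+9 = 210

210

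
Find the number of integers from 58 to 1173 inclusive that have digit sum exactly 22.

The integers in [58, 1173] that have digit sum exactly 22: 499, 589, 598, 679, 688, 697, …, 985, 994.
21 qualify.

21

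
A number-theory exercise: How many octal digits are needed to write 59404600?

59404600 in base 8 is 342470470, which has 9 digits.

9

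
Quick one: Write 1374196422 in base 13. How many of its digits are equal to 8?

1374196422 in base 13 is 18B9158A1.
The digit 8 appears 2 times.

2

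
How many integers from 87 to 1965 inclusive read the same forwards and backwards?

The integers in [87, 1965] that read the same forwards and backwards: 88, 99, 101, 111, 121, 131, …, 1771, 1881.
101 qualify.

101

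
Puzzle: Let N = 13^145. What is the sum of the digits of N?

13^145 = 332495739297038865453955824301148040878086855761996914226721779819448441230837837778396193227194828462167904844061547157593170092092697366300067194480595905270093
Sum of its 162 digits: 760.

760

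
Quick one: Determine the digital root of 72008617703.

5

7+2+0+0+8+6+1+7+7+0+3 = 41
4+1 = 5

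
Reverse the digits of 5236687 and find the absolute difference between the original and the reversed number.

2629638

Reverse of 5236687 is 7866325.
|5236687 − 7866325| = 2629638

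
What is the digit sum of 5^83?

290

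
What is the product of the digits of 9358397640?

0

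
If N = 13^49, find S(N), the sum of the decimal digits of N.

247

13^49 = 3830224792147131369362629348887201408953937846517364173
Sum of its 55 digits: 247.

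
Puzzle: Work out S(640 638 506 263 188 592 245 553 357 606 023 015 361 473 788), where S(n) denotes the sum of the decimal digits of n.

6+4+0+6+3+8+5+0+6+2+6+3+1+8+8+5+9+2+2+4+5+5+5+3+3+5+7+6+0+6+0+2+3+0+1+5+3+6+1+4+7+3+7+8+8 = 191

191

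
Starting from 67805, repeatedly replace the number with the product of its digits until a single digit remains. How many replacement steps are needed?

1

67805 → 0 (1 step)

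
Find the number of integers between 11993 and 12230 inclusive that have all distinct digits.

42

The integers in [11993, 12230] that have all distinct digits: 12034, 12035, 12036, 12037, 12038, 12039, …, 12097, 12098.
42 qualify.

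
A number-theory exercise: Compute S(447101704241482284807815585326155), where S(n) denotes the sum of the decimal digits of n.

132

4+4+7+1+0+1+7+0+4+2+4+1+4+8+2+2+8+4+8+0+7+8+1+5+5+8+5+3+2+6+1+5+5 = 132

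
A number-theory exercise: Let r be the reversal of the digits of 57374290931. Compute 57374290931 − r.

Reverse of 57374290931 is 13909247375.
57374290931 − 13909247375 = 43465043556

43465043556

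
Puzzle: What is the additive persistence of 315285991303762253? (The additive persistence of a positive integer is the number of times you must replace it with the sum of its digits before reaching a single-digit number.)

315285991303762253 → 74 → 11 → 2 (3 steps)

3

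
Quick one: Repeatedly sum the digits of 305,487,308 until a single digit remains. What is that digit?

2

3+0+5+4+8+7+3+0+8 = 38
3+8 = 11
1+1 = 2
(Equivalently, 305,487,308 mod 9 = 2.)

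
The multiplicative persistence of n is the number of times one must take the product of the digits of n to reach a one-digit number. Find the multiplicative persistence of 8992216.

8992216 → 15552 → 250 → 0 (3 steps)

3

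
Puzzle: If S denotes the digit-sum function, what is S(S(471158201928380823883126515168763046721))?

9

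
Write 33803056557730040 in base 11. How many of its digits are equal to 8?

2

33803056557730040 in base 11 is 8101771863A76799.
The digit 8 appears 2 times.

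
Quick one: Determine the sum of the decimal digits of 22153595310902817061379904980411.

2+2+1+5+3+5+9+5+3+1+0+9+0+2+8+1+7+0+6+1+3+7+9+9+0+4+9+8+0+4+1+1 = 125

125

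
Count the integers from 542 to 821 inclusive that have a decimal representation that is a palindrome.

28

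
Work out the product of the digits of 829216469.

8×2×9×2×1×6×4×6×9 = 373248

373248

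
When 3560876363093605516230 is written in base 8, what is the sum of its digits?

81

3560876363093605516230 in base 8 is 602044261236335717501706.
Digit sum: 6+0+2+0+4+4+2+6+1+2+3+6+3+3+5+7+1+7+5+0+1+7+0+6 = 81.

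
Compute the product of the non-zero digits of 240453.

2×4×4×5×3 = 480

480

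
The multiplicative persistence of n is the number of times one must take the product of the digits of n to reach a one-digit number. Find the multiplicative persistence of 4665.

4665 → 720 → 0 (2 steps)

2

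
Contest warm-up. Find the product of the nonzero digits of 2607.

2×6×7 = 84

84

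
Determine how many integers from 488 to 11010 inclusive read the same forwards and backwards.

151

The integers in [488, 11010] that read the same forwards and backwards: 494, 505, 515, 525, 535, 545, …, 10801, 10901.
151 qualify.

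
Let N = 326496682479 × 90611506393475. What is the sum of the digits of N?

326496682479 × 90611506393475 = 29584356231894285512424525
Sum of its 26 digits: 114.

114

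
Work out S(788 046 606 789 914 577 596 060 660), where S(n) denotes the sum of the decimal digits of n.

140

7+8+8+0+4+6+6+0+6+7+8+9+9+1+4+5+7+7+5+9+6+0+6+0+6+6+0 = 140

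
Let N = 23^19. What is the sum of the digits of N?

23^19 = 74615470927590710561908487
Sum of its 26 digits: 122.

122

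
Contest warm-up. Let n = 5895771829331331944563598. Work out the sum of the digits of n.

128

5+8+9+5+7+7+1+8+2+9+3+3+1+3+3+1+9+4+4+5+6+3+5+9+8 = 128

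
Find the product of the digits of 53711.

105

5×3×7×1×1 = 105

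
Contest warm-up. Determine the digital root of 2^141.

The digital root of n equals n mod 9 (or 9 when 9 | n), so we need 2^141 mod 9.
2^141 ≡ 8 (mod 9), so the digital root is 8.

8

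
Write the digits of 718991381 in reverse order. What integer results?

Reversing 718991381 gives 183199817.

183199817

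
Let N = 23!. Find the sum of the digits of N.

23! = 25852016738884976640000
Sum of its 23 digits: 99.

99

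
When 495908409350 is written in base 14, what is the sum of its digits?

495908409350 in base 14 is 1A005A6AD94.
Digit sum: 1+10+0+0+5+10+6+10+13+9+4 = 68.

68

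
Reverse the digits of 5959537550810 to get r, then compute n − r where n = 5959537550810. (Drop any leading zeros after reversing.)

5778980191215

Reverse of 5959537550810 is 180557359595.
5959537550810 − 180557359595 = 5778980191215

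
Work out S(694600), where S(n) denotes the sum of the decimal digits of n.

6+9+4+6+0+0 = 25

25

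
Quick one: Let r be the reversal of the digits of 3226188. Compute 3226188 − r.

-5590035

Reverse of 3226188 is 8816223.
3226188 − 8816223 = -5590035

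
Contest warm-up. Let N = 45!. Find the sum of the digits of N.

207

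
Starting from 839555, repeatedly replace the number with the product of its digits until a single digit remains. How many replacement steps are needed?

2

839555 → 27000 → 0 (2 steps)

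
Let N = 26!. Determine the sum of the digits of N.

26! = 403291461126605635584000000
Sum of its 27 digits: 81.

81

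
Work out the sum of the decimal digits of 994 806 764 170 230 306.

9+9+4+8+0+6+7+6+4+1+7+0+2+3+0+3+0+6 = 75

75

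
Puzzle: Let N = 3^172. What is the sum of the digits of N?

342

3^172 = 11610630703530923996233764322605633554400975674804937772291047972101377433780374641
Sum of its 83 digits: 342.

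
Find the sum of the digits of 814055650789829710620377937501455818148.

8+1+4+0+5+5+6+5+0+7+8+9+8+2+9+7+1+0+6+2+0+3+7+7+9+3+7+5+0+1+4+5+5+8+1+8+1+4+8 = 179

179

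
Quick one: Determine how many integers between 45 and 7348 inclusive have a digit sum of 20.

The integers in [45, 7348] that have a digit sum of 20: 299, 389, 398, 479, 488, 497, …, 7337, 7346.
441 qualify.

441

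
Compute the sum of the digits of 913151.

20

9+1+3+1+5+1 = 20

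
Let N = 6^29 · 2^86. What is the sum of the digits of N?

6^29 · 2^86 = 2850794342333933939270619429220675172408066310144
Sum of its 49 digits: 198.

198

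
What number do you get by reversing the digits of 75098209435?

53490289057

Reversing 75098209435 gives 53490289057.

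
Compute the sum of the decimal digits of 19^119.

19^119 = 148483608503052950009621385563139543468649964072922220255270061385012532361207658886096608998707358679840406075295745638380917426402026905421934013185979
Sum of its 153 digits: 667.

667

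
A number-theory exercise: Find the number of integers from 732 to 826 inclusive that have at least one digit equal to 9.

The integers in [732, 826] that have at least one digit equal to 9: 739, 749, 759, 769, 779, 789, …, 809, 819.
18 qualify.

18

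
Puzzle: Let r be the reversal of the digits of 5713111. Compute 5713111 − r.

4599936

Reverse of 5713111 is 1113175.
5713111 − 1113175 = 4599936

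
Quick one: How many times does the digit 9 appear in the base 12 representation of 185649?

185649 in base 12 is 8B529.
The digit 9 appears 1 time.

1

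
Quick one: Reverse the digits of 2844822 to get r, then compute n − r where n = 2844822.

560340

Reverse of 2844822 is 2284482.
2844822 − 2284482 = 560340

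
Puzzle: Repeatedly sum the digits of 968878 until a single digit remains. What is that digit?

1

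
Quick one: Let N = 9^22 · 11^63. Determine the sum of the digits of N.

396

9^22 · 11^63 = 399093240955367612696338957342112363386256363879237792294751758766411360214872047348211
Sum of its 87 digits: 396.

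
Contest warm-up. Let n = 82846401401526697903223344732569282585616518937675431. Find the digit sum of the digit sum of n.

First digit sum: 237.
2+3+7 = 12.

12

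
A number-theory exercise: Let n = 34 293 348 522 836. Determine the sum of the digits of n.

62

3+4+2+9+3+3+4+8+5+2+2+8+3+6 = 62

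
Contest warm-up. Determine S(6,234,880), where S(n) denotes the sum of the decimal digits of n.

6+2+3+4+8+8+0 = 31

31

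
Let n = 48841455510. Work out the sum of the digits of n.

4+8+8+4+1+4+5+5+5+1+0 = 45

45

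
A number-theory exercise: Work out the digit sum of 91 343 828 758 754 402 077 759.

115

9+1+3+4+3+8+2+8+7+5+8+7+5+4+4+0+2+0+7+7+7+5+9 = 115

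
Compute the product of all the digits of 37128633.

18144

3×7×1×2×8×6×3×3 = 18144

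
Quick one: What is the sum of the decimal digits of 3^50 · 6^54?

324

3^50 · 6^54 = 752021499344916483577093112555227825502990989268558686759843528704
Sum of its 66 digits: 324.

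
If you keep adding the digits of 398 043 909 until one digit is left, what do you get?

9

3+9+8+0+4+3+9+0+9 = 45
4+5 = 9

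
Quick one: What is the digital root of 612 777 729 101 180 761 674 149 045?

5

6+1+2+7+7+7+7+2+9+1+0+1+1+8+0+7+6+1+6+7+4+1+4+9+0+4+5 = 113
1+1+3 = 5
(Equivalently, 612 777 729 101 180 761 674 149 045 mod 9 = 5.)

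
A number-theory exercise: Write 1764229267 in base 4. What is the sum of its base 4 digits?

1764229267 in base 4 is 1221022000002103.
Digit sum: 1+2+2+1+0+2+2+0+0+0+0+0+2+1+0+3 = 16.

16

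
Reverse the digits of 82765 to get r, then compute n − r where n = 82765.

Reverse of 82765 is 56728.
82765 − 56728 = 26037

26037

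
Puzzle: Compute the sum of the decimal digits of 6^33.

126

6^33 = 47751966659678405306351616
Sum of its 26 digits: 126.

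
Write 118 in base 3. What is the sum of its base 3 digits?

4

118 in base 3 is 11101.
Digit sum: 1+1+1+0+1 = 4.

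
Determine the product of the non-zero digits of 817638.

8064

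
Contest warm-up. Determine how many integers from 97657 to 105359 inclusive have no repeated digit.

The integers in [97657, 105359] that have no repeated digit: 97658, 97680, 97681, 97682, 97683, 97684, …, 105348, 105349.
1055 qualify.

1055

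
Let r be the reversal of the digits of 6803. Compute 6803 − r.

3717

Reverse of 6803 is 3086.
6803 − 3086 = 3717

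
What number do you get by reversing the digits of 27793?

39772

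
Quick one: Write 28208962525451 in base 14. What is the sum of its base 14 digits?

71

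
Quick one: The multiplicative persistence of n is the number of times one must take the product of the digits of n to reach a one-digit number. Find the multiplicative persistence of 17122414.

17122414 → 448 → 128 → 16 → 6 (4 steps)

4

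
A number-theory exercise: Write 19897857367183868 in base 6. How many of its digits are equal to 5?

19897857367183868 in base 6 is 523531113252054510352.
The digit 5 appears 6 times.

6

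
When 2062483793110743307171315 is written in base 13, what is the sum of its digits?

2062483793110743307171315 in base 13 is 846A5C78903A4258241CC7.
Digit sum: 8+4+6+10+5+12+7+8+9+0+3+10+4+2+5+8+2+4+1+12+12+7 = 139.

139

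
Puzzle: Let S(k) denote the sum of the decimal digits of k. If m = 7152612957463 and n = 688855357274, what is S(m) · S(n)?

3944

S(7152612957463) = 7+1+5+2+6+1+2+9+5+7+4+6+3 = 58.
S(688855357274) = 6+8+8+8+5+5+3+5+7+2+7+4 = 68.
58 · 68 = 3944.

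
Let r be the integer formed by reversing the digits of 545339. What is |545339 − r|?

388206

Reverse of 545339 is 933545.
|545339 − 933545| = 388206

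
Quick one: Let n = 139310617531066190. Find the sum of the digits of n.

62

1+3+9+3+1+0+6+1+7+5+3+1+0+6+6+1+9+0 = 62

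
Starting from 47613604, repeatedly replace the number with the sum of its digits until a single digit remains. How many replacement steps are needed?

2

47613604 → 31 → 4 (2 steps)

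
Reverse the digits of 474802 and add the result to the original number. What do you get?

Reverse of 474802 is 208474.
474802 + 208474 = 683276

683276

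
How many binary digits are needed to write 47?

6

47 in base 2 is 101111, which has 6 digits.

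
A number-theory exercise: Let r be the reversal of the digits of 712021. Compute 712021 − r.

591804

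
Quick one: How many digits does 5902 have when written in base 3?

8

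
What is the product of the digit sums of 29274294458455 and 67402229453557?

4270

S(29274294458455) = 2+9+2+7+4+2+9+4+4+5+8+4+5+5 = 70.
S(67402229453557) = 6+7+4+0+2+2+2+9+4+5+3+5+5+7 = 61.
70 · 61 = 4270.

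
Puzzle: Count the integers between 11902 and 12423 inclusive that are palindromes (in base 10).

The integers in [11902, 12423] that are palindromes (in base 10): 11911, 12021, 12121, 12221, 12321, 12421.
6 qualify.

6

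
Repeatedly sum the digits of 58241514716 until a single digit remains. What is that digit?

8

5+8+2+4+1+5+1+4+7+1+6 = 44
4+4 = 8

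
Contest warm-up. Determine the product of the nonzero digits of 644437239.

6×4×4×4×3×7×2×3×9 = 435456

435456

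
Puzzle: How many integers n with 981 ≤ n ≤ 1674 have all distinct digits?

The integers in [981, 1674] that have all distinct digits: 981, 982, 983, 984, 985, 986, …, 1673, 1674.
326 qualify.

326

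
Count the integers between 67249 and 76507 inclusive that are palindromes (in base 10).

The integers in [67249, 76507] that are palindromes (in base 10): 67276, 67376, 67476, 67576, 67676, 67776, …, 76367, 76467.
93 qualify.

93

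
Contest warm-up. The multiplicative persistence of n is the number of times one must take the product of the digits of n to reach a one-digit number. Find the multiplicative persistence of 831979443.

3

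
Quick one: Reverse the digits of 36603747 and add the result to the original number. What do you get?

Reverse of 36603747 is 74730663.
36603747 + 74730663 = 111334410

111334410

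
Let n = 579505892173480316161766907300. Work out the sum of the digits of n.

129

5+7+9+5+0+5+8+9+2+1+7+3+4+8+0+3+1+6+1+6+1+7+6+6+9+0+7+3+0+0 = 129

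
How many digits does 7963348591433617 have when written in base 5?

23

7963348591433617 in base 5 is 31322233000403401333432, which has 23 digits.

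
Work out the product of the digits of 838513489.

829440

8×3×8×5×1×3×4×8×9 = 829440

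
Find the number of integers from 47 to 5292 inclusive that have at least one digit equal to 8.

The integers in [47, 5292] that have at least one digit equal to 8: 48, 58, 68, 78, 80, 81, …, 5288, 5289.
1407 qualify.

1407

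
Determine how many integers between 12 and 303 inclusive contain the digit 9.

The integers in [12, 303] that contain the digit 9: 19, 29, 39, 49, 59, 69, …, 298, 299.
56 qualify.

56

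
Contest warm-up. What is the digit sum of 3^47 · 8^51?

3^47 · 8^51 = 303590591564873538527255141313053711350651886809767785975210997448704
Sum of its 69 digits: 315.

315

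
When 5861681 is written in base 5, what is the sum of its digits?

13

5861681 in base 5 is 3000033211.
Digit sum: 3+0+0+0+0+3+3+2+1+1 = 13.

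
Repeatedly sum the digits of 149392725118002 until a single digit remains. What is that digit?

9

1+4+9+3+9+2+7+2+5+1+1+8+0+0+2 = 54
5+4 = 9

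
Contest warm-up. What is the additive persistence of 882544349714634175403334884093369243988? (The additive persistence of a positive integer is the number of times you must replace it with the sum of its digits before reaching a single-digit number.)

3

882544349714634175403334884093369243988 → 186 → 15 → 6 (3 steps)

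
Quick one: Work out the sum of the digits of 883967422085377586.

8+8+3+9+6+7+4+2+2+0+8+5+3+7+7+5+8+6 = 98

98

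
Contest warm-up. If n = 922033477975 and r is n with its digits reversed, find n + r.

Reverse of 922033477975 is 579774330229.
922033477975 + 579774330229 = 1501807808204

1501807808204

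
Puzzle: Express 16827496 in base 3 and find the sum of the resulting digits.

22

16827496 in base 3 is 1011122220222121.
Digit sum: 1+0+1+1+1+2+2+2+2+0+2+2+2+1+2+1 = 22.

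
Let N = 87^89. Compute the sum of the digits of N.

765

87^89 = 41420323172887136317090775242992936475770796498047502858229021582473014613526597928360296793410319531028123733525957305462754476185238404911054531704443764438196755277867927
Sum of its 173 digits: 765.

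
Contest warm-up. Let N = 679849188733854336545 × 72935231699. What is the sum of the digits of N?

679849188733854336545 × 72935231699 = 49584958100680846481225498139955
Sum of its 32 digits: 160.

160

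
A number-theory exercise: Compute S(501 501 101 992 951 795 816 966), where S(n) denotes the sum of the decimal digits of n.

5+0+1+5+0+1+1+0+1+9+9+2+9+5+1+7+9+5+8+1+6+9+6+6 = 106

106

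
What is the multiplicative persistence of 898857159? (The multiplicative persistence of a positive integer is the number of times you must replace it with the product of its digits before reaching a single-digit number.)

898857159 → 7257600 → 0 (2 steps)

2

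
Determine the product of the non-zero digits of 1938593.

29160

1×9×3×8×5×9×3 = 29160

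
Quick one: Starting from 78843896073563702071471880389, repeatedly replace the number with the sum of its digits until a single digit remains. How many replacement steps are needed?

2

78843896073563702071471880389 → 142 → 7 (2 steps)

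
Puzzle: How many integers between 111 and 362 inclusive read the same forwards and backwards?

25

The integers in [111, 362] that read the same forwards and backwards: 111, 121, 131, 141, 151, 161, …, 343, 353.
25 qualify.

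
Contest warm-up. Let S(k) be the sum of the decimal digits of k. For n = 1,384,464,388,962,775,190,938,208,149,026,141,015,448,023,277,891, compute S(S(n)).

7

First digit sum: 214.
2+1+4 = 7.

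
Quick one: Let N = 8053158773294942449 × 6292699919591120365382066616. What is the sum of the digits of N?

8053158773294942449 × 6292699919591120365382066616 = 50676111565167609868481863384730383716404182584
Sum of its 47 digits: 213.

213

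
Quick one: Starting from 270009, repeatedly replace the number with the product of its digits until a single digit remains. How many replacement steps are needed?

270009 → 0 (1 step)

1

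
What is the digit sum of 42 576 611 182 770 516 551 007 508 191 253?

121

4+2+5+7+6+6+1+1+1+8+2+7+7+0+5+1+6+5+5+1+0+0+7+5+0+8+1+9+1+2+5+3 = 121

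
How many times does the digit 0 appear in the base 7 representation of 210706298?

1

210706298 in base 7 is 5135655035.
The digit 0 appears 1 time.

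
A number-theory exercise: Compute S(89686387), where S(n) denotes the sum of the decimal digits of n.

55

8+9+6+8+6+3+8+7 = 55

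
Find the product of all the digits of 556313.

5×5×6×3×1×3 = 1350

1350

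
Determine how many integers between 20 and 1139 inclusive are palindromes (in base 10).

100

The integers in [20, 1139] that are palindromes (in base 10): 22, 33, 44, 55, 66, 77, …, 1001, 1111.
100 qualify.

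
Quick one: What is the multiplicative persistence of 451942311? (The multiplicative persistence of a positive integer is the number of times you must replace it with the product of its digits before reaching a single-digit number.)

2

451942311 → 4320 → 0 (2 steps)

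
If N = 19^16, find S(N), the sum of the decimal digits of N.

91

19^16 = 288441413567621167681
Sum of its 21 digits: 91.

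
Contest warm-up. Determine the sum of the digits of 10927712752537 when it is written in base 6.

42

10927712752537 in base 6 is 35124042200555121.
Digit sum: 3+5+1+2+4+0+4+2+2+0+0+5+5+5+1+2+1 = 42.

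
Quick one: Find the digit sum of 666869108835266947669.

121

6+6+6+8+6+9+1+0+8+8+3+5+2+6+6+9+4+7+6+6+9 = 121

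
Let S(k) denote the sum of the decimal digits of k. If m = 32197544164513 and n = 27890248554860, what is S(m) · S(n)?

3740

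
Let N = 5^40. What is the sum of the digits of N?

130

5^40 = 9094947017729282379150390625
Sum of its 28 digits: 130.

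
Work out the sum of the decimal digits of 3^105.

225

3^105 = 125236737537878753441860054533045969266612127846243
Sum of its 51 digits: 225.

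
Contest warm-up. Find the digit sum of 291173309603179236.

2+9+1+1+7+3+3+0+9+6+0+3+1+7+9+2+3+6 = 72

72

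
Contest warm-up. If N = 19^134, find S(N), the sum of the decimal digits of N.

19^134 = 2254148522539044576557101683404356931175300013453329993329375078825116526017701328800800176754850457217460236647915326105671389546161224552962099924047449952751728999849721
Sum of its 172 digits: 739.

739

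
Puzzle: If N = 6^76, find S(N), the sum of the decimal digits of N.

6^76 = 137878017165136616150796664575183486287257540896297641312256
Sum of its 60 digits: 279.

279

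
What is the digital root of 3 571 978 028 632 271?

8

3+5+7+1+9+7+8+0+2+8+6+3+2+2+7+1 = 71
7+1 = 8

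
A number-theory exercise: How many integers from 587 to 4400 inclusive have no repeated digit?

The integers in [587, 4400] that have no repeated digit: 587, 589, 590, 591, 592, 593, …, 4397, 4398.
2034 qualify.

2034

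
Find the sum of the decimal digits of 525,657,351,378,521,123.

71

5+2+5+6+5+7+3+5+1+3+7+8+5+2+1+1+2+3 = 71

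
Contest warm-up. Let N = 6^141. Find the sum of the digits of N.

549

6^141 = 52399398790572620757964850071485835892981764632281000292535663884918080594519908885032829799212931436779667456
Sum of its 110 digits: 549.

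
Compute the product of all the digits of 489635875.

7257600

4×8×9×6×3×5×8×7×5 = 7257600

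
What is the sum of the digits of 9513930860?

9+5+1+3+9+3+0+8+6+0 = 44

44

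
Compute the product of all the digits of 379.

189

3×7×9 = 189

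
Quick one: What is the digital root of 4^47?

7

The digital root of n equals n mod 9 (or 9 when 9 | n), so we need 4^47 mod 9.
4^47 ≡ 7 (mod 9), so the digital root is 7.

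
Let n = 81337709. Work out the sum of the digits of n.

8+1+3+3+7+7+0+9 = 38

38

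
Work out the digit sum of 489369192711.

4+8+9+3+6+9+1+9+2+7+1+1 = 60

60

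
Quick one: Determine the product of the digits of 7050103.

0

7×0×5×0×1×0×3 = 0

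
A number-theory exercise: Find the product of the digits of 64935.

6×4×9×3×5 = 3240

3240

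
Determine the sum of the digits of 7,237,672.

7+2+3+7+6+7+2 = 34

34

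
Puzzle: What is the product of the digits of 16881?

384

1×6×8×8×1 = 384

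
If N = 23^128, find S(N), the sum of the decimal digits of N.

23^128 = 2000612648629959995276248258052845981466645169564561504239898419495511098518977028822341921918172867228616152721671788220528789707166046954666106519124223945775690211103892481
Sum of its 175 digits: 808.

808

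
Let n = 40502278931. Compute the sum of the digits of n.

4+0+5+0+2+2+7+8+9+3+1 = 41

41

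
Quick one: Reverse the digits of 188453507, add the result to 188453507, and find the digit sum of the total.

55

Reversal of 188453507 is 705354881; 188453507 + 705354881 = 893808388.
Digit sum of 893808388: 8+9+3+8+0+8+3+8+8 = 55.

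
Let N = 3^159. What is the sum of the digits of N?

3^159 = 7282483350946404208076885500996745047522350034970917293604274649554310785067
Sum of its 76 digits: 333.

333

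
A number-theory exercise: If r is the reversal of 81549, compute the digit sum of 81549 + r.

Reversal of 81549 is 94518; 81549 + 94518 = 176067.
Digit sum of 176067: 1+7+6+0+6+7 = 27.

27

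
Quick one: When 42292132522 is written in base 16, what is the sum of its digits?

97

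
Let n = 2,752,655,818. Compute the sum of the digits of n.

49

2+7+5+2+6+5+5+8+1+8 = 49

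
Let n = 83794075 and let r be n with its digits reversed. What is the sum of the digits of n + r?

Reversal of 83794075 is 57049738; 83794075 + 57049738 = 140843813.
Digit sum of 140843813: 1+4+0+8+4+3+8+1+3 = 32.

32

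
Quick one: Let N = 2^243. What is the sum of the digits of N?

323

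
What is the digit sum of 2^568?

790

2^568 = 966134380754314586173837972732996836074731832426608749664308812862879785572390106134048441645480644490615904007875544294341269665260746913935727168366770187174245203705856
Sum of its 171 digits: 790.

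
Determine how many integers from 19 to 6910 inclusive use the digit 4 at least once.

2606

The integers in [19, 6910] that use the digit 4 at least once: 24, 34, 40, 41, 42, 43, …, 6894, 6904.
2606 qualify.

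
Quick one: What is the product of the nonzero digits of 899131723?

8×9×9×1×3×1×7×2×3 = 81648

81648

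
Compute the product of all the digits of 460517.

4×6×0×5×1×7 = 0

0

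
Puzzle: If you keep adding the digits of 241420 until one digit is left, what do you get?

4

2+4+1+4+2+0 = 13
1+3 = 4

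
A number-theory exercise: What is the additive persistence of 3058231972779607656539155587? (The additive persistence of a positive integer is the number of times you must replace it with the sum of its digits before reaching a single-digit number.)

3058231972779607656539155587 → 141 → 6 (2 steps)

2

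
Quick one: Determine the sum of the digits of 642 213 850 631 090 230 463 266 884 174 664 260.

138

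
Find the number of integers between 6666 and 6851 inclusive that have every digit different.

93

The integers in [6666, 6851] that have every digit different: 6701, 6702, 6703, 6704, 6705, 6708, …, 6850, 6851.
93 qualify.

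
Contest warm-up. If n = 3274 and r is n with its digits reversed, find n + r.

Reverse of 3274 is 4723.
3274 + 4723 = 7997

7997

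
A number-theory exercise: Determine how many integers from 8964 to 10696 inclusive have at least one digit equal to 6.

The integers in [8964, 10696] that have at least one digit equal to 6: 8964, 8965, 8966, 8967, 8968, 8969, …, 10695, 10696.
491 qualify.

491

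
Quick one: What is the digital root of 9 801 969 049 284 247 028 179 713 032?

9+8+0+1+9+6+9+0+4+9+2+8+4+2+4+7+0+2+8+1+7+9+7+1+3+0+3+2 = 125
1+2+5 = 8
(Equivalently, 9 801 969 049 284 247 028 179 713 032 mod 9 = 8.)

8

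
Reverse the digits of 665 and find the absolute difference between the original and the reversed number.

Reverse of 665 is 566.
|665 − 566| = 99

99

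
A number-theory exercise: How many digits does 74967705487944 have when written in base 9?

15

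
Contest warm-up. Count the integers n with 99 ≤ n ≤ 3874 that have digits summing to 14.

The integers in [99, 3874] that have digits summing to 14: 149, 158, 167, 176, 185, 194, …, 3821, 3830.
284 qualify.

284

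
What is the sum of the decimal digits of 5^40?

5^40 = 9094947017729282379150390625
Sum of its 28 digits: 130.

130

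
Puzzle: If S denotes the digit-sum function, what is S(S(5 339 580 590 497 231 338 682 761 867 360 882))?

12

First digit sum: 165.
1+6+5 = 12.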